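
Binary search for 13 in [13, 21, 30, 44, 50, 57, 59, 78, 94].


Step 1: lo=0, hi=8, mid=4, val=50
Step 2: lo=0, hi=3, mid=1, val=21
Step 3: lo=0, hi=0, mid=0, val=13

Found at index 0


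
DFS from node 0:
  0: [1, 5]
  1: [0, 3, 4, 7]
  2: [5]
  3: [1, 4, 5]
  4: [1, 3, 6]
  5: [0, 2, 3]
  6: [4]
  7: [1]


Visit 0, push [5, 1]
Visit 1, push [7, 4, 3]
Visit 3, push [5, 4]
Visit 4, push [6]
Visit 6, push []
Visit 5, push [2]
Visit 2, push []
Visit 7, push []

DFS order: [0, 1, 3, 4, 6, 5, 2, 7]


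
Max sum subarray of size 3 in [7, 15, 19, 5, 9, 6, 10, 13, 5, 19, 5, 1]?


[0:3]: 41
[1:4]: 39
[2:5]: 33
[3:6]: 20
[4:7]: 25
[5:8]: 29
[6:9]: 28
[7:10]: 37
[8:11]: 29
[9:12]: 25

Max: 41 at [0:3]


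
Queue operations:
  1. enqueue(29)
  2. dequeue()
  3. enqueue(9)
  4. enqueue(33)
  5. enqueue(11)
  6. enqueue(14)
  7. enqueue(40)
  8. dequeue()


enqueue(29) -> [29]
dequeue()->29, []
enqueue(9) -> [9]
enqueue(33) -> [9, 33]
enqueue(11) -> [9, 33, 11]
enqueue(14) -> [9, 33, 11, 14]
enqueue(40) -> [9, 33, 11, 14, 40]
dequeue()->9, [33, 11, 14, 40]

Final queue: [33, 11, 14, 40]


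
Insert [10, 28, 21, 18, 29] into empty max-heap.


Insert 10: [10]
Insert 28: [28, 10]
Insert 21: [28, 10, 21]
Insert 18: [28, 18, 21, 10]
Insert 29: [29, 28, 21, 10, 18]

Final heap: [29, 28, 21, 10, 18]


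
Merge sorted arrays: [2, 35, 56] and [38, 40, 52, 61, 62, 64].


Take 2 from A
Take 35 from A
Take 38 from B
Take 40 from B
Take 52 from B
Take 56 from A

Merged: [2, 35, 38, 40, 52, 56, 61, 62, 64]


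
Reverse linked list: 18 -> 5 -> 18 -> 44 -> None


Step 1: curr=18, set curr.next=prev(None) | reversed so far: 18
Step 2: curr=5, set curr.next=prev(18) | reversed so far: 5 -> 18
Step 3: curr=18, set curr.next=prev(5) | reversed so far: 18 -> 5 -> 18
Step 4: curr=44, set curr.next=prev(18) | reversed so far: 44 -> 18 -> 5 -> 18

44 -> 18 -> 5 -> 18 -> None


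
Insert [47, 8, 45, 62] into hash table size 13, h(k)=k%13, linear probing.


Insert 47: h=8 -> slot 8
Insert 8: h=8, 1 probes -> slot 9
Insert 45: h=6 -> slot 6
Insert 62: h=10 -> slot 10

Table: [None, None, None, None, None, None, 45, None, 47, 8, 62, None, None]


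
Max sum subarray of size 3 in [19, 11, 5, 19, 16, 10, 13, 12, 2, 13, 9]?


[0:3]: 35
[1:4]: 35
[2:5]: 40
[3:6]: 45
[4:7]: 39
[5:8]: 35
[6:9]: 27
[7:10]: 27
[8:11]: 24

Max: 45 at [3:6]


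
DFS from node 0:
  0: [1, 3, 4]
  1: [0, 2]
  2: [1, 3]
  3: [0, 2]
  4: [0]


Visit 0, push [4, 3, 1]
Visit 1, push [2]
Visit 2, push [3]
Visit 3, push []
Visit 4, push []

DFS order: [0, 1, 2, 3, 4]


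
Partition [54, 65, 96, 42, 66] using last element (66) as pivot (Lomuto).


Pivot: 66
  54 <= 66: advance i (no swap)
  65 <= 66: advance i (no swap)
  42 <= 66: swap -> [54, 65, 42, 96, 66]
Place pivot at 3: [54, 65, 42, 66, 96]

Partitioned: [54, 65, 42, 66, 96]


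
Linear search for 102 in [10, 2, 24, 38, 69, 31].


i=0: 10!=102
i=1: 2!=102
i=2: 24!=102
i=3: 38!=102
i=4: 69!=102
i=5: 31!=102

Not found, 6 comps


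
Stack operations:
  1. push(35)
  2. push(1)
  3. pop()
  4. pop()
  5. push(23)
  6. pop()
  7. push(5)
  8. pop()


push(35) -> [35]
push(1) -> [35, 1]
pop()->1, [35]
pop()->35, []
push(23) -> [23]
pop()->23, []
push(5) -> [5]
pop()->5, []

Final stack: []


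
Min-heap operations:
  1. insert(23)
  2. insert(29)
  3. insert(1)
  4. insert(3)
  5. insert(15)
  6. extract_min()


insert(23) -> [23]
insert(29) -> [23, 29]
insert(1) -> [1, 29, 23]
insert(3) -> [1, 3, 23, 29]
insert(15) -> [1, 3, 23, 29, 15]
extract_min()->1, [3, 15, 23, 29]

Final heap: [3, 15, 23, 29]


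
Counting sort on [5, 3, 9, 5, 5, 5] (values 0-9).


Input: [5, 3, 9, 5, 5, 5]
Counts: [0, 0, 0, 1, 0, 4, 0, 0, 0, 1]

Sorted: [3, 5, 5, 5, 5, 9]


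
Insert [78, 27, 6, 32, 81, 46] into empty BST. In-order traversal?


Insert 78: root
Insert 27: L from 78
Insert 6: L from 78 -> L from 27
Insert 32: L from 78 -> R from 27
Insert 81: R from 78
Insert 46: L from 78 -> R from 27 -> R from 32

In-order: [6, 27, 32, 46, 78, 81]


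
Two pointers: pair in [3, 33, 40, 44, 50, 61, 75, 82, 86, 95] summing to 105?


lo=0(3)+hi=9(95)=98
lo=1(33)+hi=9(95)=128
lo=1(33)+hi=8(86)=119
lo=1(33)+hi=7(82)=115
lo=1(33)+hi=6(75)=108
lo=1(33)+hi=5(61)=94
lo=2(40)+hi=5(61)=101
lo=3(44)+hi=5(61)=105

Yes: 44+61=105


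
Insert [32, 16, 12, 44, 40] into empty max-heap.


Insert 32: [32]
Insert 16: [32, 16]
Insert 12: [32, 16, 12]
Insert 44: [44, 32, 12, 16]
Insert 40: [44, 40, 12, 16, 32]

Final heap: [44, 40, 12, 16, 32]


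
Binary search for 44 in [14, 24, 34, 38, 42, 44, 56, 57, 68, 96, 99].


Step 1: lo=0, hi=10, mid=5, val=44

Found at index 5


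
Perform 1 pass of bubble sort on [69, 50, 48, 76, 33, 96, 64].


Initial: [69, 50, 48, 76, 33, 96, 64]
Pass 1: [50, 48, 69, 33, 76, 64, 96] (4 swaps)

After 1 pass: [50, 48, 69, 33, 76, 64, 96]


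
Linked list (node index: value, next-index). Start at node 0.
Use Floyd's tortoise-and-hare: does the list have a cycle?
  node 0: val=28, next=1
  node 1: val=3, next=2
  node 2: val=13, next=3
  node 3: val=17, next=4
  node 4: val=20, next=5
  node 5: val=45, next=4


Floyd's tortoise (slow, +1) and hare (fast, +2):
  init: slow=0, fast=0
  step 1: slow=1, fast=2
  step 2: slow=2, fast=4
  step 3: slow=3, fast=4
  step 4: slow=4, fast=4
  slow == fast at node 4: cycle detected

Cycle: yes


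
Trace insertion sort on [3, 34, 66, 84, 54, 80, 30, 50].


Initial: [3, 34, 66, 84, 54, 80, 30, 50]
Insert 34: [3, 34, 66, 84, 54, 80, 30, 50]
Insert 66: [3, 34, 66, 84, 54, 80, 30, 50]
Insert 84: [3, 34, 66, 84, 54, 80, 30, 50]
Insert 54: [3, 34, 54, 66, 84, 80, 30, 50]
Insert 80: [3, 34, 54, 66, 80, 84, 30, 50]
Insert 30: [3, 30, 34, 54, 66, 80, 84, 50]
Insert 50: [3, 30, 34, 50, 54, 66, 80, 84]

Sorted: [3, 30, 34, 50, 54, 66, 80, 84]


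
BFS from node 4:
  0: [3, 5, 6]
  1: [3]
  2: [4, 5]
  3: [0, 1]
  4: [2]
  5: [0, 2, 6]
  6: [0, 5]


Visit 4, enqueue [2]
Visit 2, enqueue [5]
Visit 5, enqueue [0, 6]
Visit 0, enqueue [3]
Visit 6, enqueue []
Visit 3, enqueue [1]
Visit 1, enqueue []

BFS order: [4, 2, 5, 0, 6, 3, 1]


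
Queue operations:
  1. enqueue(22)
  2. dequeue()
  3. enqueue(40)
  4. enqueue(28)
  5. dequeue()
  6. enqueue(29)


enqueue(22) -> [22]
dequeue()->22, []
enqueue(40) -> [40]
enqueue(28) -> [40, 28]
dequeue()->40, [28]
enqueue(29) -> [28, 29]

Final queue: [28, 29]


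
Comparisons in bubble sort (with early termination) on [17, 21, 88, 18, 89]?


Algorithm: bubble sort (with early termination)
Input: [17, 21, 88, 18, 89]
Sorted: [17, 18, 21, 88, 89]

9


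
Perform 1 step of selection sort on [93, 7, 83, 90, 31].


Initial: [93, 7, 83, 90, 31]
Step 1: min=7 at 1
  Swap: [7, 93, 83, 90, 31]

After 1 step: [7, 93, 83, 90, 31]


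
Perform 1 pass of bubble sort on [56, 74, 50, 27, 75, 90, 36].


Initial: [56, 74, 50, 27, 75, 90, 36]
Pass 1: [56, 50, 27, 74, 75, 36, 90] (3 swaps)

After 1 pass: [56, 50, 27, 74, 75, 36, 90]


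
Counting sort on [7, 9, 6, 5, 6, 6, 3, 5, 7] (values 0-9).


Input: [7, 9, 6, 5, 6, 6, 3, 5, 7]
Counts: [0, 0, 0, 1, 0, 2, 3, 2, 0, 1]

Sorted: [3, 5, 5, 6, 6, 6, 7, 7, 9]


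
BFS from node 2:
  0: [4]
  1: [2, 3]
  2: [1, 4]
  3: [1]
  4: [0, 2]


Visit 2, enqueue [1, 4]
Visit 1, enqueue [3]
Visit 4, enqueue [0]
Visit 3, enqueue []
Visit 0, enqueue []

BFS order: [2, 1, 4, 3, 0]


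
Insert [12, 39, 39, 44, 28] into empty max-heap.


Insert 12: [12]
Insert 39: [39, 12]
Insert 39: [39, 12, 39]
Insert 44: [44, 39, 39, 12]
Insert 28: [44, 39, 39, 12, 28]

Final heap: [44, 39, 39, 12, 28]


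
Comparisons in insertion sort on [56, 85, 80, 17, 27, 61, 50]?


Algorithm: insertion sort
Input: [56, 85, 80, 17, 27, 61, 50]
Sorted: [17, 27, 50, 56, 61, 80, 85]

18


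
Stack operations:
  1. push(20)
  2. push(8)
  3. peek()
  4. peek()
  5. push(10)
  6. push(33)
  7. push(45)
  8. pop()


push(20) -> [20]
push(8) -> [20, 8]
peek()->8
peek()->8
push(10) -> [20, 8, 10]
push(33) -> [20, 8, 10, 33]
push(45) -> [20, 8, 10, 33, 45]
pop()->45, [20, 8, 10, 33]

Final stack: [20, 8, 10, 33]


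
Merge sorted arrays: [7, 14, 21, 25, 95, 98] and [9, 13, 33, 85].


Take 7 from A
Take 9 from B
Take 13 from B
Take 14 from A
Take 21 from A
Take 25 from A
Take 33 from B
Take 85 from B

Merged: [7, 9, 13, 14, 21, 25, 33, 85, 95, 98]


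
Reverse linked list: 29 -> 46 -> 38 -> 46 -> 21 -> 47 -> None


Step 1: curr=29, set curr.next=prev(None) | reversed so far: 29
Step 2: curr=46, set curr.next=prev(29) | reversed so far: 46 -> 29
Step 3: curr=38, set curr.next=prev(46) | reversed so far: 38 -> 46 -> 29
Step 4: curr=46, set curr.next=prev(38) | reversed so far: 46 -> 38 -> 46 -> 29
Step 5: curr=21, set curr.next=prev(46) | reversed so far: 21 -> 46 -> 38 -> 46 -> 29
Step 6: curr=47, set curr.next=prev(21) | reversed so far: 47 -> 21 -> 46 -> 38 -> 46 -> 29

47 -> 21 -> 46 -> 38 -> 46 -> 29 -> None


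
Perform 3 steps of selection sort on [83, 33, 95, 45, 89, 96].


Initial: [83, 33, 95, 45, 89, 96]
Step 1: min=33 at 1
  Swap: [33, 83, 95, 45, 89, 96]
Step 2: min=45 at 3
  Swap: [33, 45, 95, 83, 89, 96]
Step 3: min=83 at 3
  Swap: [33, 45, 83, 95, 89, 96]

After 3 steps: [33, 45, 83, 95, 89, 96]


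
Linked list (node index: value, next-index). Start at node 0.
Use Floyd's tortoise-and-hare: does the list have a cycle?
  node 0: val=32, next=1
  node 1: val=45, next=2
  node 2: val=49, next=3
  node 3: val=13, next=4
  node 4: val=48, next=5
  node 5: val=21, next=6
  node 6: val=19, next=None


Floyd's tortoise (slow, +1) and hare (fast, +2):
  init: slow=0, fast=0
  step 1: slow=1, fast=2
  step 2: slow=2, fast=4
  step 3: slow=3, fast=6
  step 4: fast -> None, no cycle

Cycle: no


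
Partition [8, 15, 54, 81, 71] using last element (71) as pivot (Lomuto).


Pivot: 71
  8 <= 71: advance i (no swap)
  15 <= 71: advance i (no swap)
  54 <= 71: advance i (no swap)
Place pivot at 3: [8, 15, 54, 71, 81]

Partitioned: [8, 15, 54, 71, 81]


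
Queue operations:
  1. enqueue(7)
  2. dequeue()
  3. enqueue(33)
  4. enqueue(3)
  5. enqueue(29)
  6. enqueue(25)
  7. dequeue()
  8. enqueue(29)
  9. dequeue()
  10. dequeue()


enqueue(7) -> [7]
dequeue()->7, []
enqueue(33) -> [33]
enqueue(3) -> [33, 3]
enqueue(29) -> [33, 3, 29]
enqueue(25) -> [33, 3, 29, 25]
dequeue()->33, [3, 29, 25]
enqueue(29) -> [3, 29, 25, 29]
dequeue()->3, [29, 25, 29]
dequeue()->29, [25, 29]

Final queue: [25, 29]


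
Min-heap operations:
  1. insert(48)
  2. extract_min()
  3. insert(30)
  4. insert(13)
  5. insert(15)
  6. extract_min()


insert(48) -> [48]
extract_min()->48, []
insert(30) -> [30]
insert(13) -> [13, 30]
insert(15) -> [13, 30, 15]
extract_min()->13, [15, 30]

Final heap: [15, 30]


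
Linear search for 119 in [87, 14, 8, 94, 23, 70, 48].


i=0: 87!=119
i=1: 14!=119
i=2: 8!=119
i=3: 94!=119
i=4: 23!=119
i=5: 70!=119
i=6: 48!=119

Not found, 7 comps


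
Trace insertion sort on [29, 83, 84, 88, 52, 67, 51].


Initial: [29, 83, 84, 88, 52, 67, 51]
Insert 83: [29, 83, 84, 88, 52, 67, 51]
Insert 84: [29, 83, 84, 88, 52, 67, 51]
Insert 88: [29, 83, 84, 88, 52, 67, 51]
Insert 52: [29, 52, 83, 84, 88, 67, 51]
Insert 67: [29, 52, 67, 83, 84, 88, 51]
Insert 51: [29, 51, 52, 67, 83, 84, 88]

Sorted: [29, 51, 52, 67, 83, 84, 88]


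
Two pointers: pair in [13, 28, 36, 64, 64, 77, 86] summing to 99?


lo=0(13)+hi=6(86)=99

Yes: 13+86=99


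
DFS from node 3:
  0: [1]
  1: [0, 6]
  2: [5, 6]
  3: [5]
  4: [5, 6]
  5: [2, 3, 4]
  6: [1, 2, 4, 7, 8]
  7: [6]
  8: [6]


Visit 3, push [5]
Visit 5, push [4, 2]
Visit 2, push [6]
Visit 6, push [8, 7, 4, 1]
Visit 1, push [0]
Visit 0, push []
Visit 4, push []
Visit 7, push []
Visit 8, push []

DFS order: [3, 5, 2, 6, 1, 0, 4, 7, 8]


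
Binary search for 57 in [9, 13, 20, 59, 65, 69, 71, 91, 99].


Step 1: lo=0, hi=8, mid=4, val=65
Step 2: lo=0, hi=3, mid=1, val=13
Step 3: lo=2, hi=3, mid=2, val=20
Step 4: lo=3, hi=3, mid=3, val=59

Not found


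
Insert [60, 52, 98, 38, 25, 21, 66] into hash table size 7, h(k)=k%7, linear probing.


Insert 60: h=4 -> slot 4
Insert 52: h=3 -> slot 3
Insert 98: h=0 -> slot 0
Insert 38: h=3, 2 probes -> slot 5
Insert 25: h=4, 2 probes -> slot 6
Insert 21: h=0, 1 probes -> slot 1
Insert 66: h=3, 6 probes -> slot 2

Table: [98, 21, 66, 52, 60, 38, 25]


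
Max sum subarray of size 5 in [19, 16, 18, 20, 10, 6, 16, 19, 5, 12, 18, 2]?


[0:5]: 83
[1:6]: 70
[2:7]: 70
[3:8]: 71
[4:9]: 56
[5:10]: 58
[6:11]: 70
[7:12]: 56

Max: 83 at [0:5]


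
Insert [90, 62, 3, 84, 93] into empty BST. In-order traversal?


Insert 90: root
Insert 62: L from 90
Insert 3: L from 90 -> L from 62
Insert 84: L from 90 -> R from 62
Insert 93: R from 90

In-order: [3, 62, 84, 90, 93]


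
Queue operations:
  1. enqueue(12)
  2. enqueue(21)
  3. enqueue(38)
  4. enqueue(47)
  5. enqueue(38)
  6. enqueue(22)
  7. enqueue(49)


enqueue(12) -> [12]
enqueue(21) -> [12, 21]
enqueue(38) -> [12, 21, 38]
enqueue(47) -> [12, 21, 38, 47]
enqueue(38) -> [12, 21, 38, 47, 38]
enqueue(22) -> [12, 21, 38, 47, 38, 22]
enqueue(49) -> [12, 21, 38, 47, 38, 22, 49]

Final queue: [12, 21, 38, 47, 38, 22, 49]


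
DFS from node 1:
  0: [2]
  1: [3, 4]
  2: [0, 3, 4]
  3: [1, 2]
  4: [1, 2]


Visit 1, push [4, 3]
Visit 3, push [2]
Visit 2, push [4, 0]
Visit 0, push []
Visit 4, push []

DFS order: [1, 3, 2, 0, 4]


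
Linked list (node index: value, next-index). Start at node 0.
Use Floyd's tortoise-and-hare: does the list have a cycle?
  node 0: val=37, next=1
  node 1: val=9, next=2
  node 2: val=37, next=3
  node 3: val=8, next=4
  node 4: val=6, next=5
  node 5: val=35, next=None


Floyd's tortoise (slow, +1) and hare (fast, +2):
  init: slow=0, fast=0
  step 1: slow=1, fast=2
  step 2: slow=2, fast=4
  step 3: fast 4->5->None, no cycle

Cycle: no


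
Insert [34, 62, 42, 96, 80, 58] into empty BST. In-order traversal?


Insert 34: root
Insert 62: R from 34
Insert 42: R from 34 -> L from 62
Insert 96: R from 34 -> R from 62
Insert 80: R from 34 -> R from 62 -> L from 96
Insert 58: R from 34 -> L from 62 -> R from 42

In-order: [34, 42, 58, 62, 80, 96]


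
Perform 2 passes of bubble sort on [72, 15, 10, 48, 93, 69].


Initial: [72, 15, 10, 48, 93, 69]
Pass 1: [15, 10, 48, 72, 69, 93] (4 swaps)
Pass 2: [10, 15, 48, 69, 72, 93] (2 swaps)

After 2 passes: [10, 15, 48, 69, 72, 93]


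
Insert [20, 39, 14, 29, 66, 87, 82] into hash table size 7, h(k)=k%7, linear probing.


Insert 20: h=6 -> slot 6
Insert 39: h=4 -> slot 4
Insert 14: h=0 -> slot 0
Insert 29: h=1 -> slot 1
Insert 66: h=3 -> slot 3
Insert 87: h=3, 2 probes -> slot 5
Insert 82: h=5, 4 probes -> slot 2

Table: [14, 29, 82, 66, 39, 87, 20]


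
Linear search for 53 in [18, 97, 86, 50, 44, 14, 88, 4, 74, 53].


i=0: 18!=53
i=1: 97!=53
i=2: 86!=53
i=3: 50!=53
i=4: 44!=53
i=5: 14!=53
i=6: 88!=53
i=7: 4!=53
i=8: 74!=53
i=9: 53==53 found!

Found at 9, 10 comps


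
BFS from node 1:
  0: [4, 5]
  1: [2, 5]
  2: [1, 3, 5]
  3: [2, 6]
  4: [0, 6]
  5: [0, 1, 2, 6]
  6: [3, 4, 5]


Visit 1, enqueue [2, 5]
Visit 2, enqueue [3]
Visit 5, enqueue [0, 6]
Visit 3, enqueue []
Visit 0, enqueue [4]
Visit 6, enqueue []
Visit 4, enqueue []

BFS order: [1, 2, 5, 3, 0, 6, 4]


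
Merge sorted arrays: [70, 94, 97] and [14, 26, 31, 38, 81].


Take 14 from B
Take 26 from B
Take 31 from B
Take 38 from B
Take 70 from A
Take 81 from B

Merged: [14, 26, 31, 38, 70, 81, 94, 97]


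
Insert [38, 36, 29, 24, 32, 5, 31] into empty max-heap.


Insert 38: [38]
Insert 36: [38, 36]
Insert 29: [38, 36, 29]
Insert 24: [38, 36, 29, 24]
Insert 32: [38, 36, 29, 24, 32]
Insert 5: [38, 36, 29, 24, 32, 5]
Insert 31: [38, 36, 31, 24, 32, 5, 29]

Final heap: [38, 36, 31, 24, 32, 5, 29]


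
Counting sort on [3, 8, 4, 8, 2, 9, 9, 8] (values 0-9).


Input: [3, 8, 4, 8, 2, 9, 9, 8]
Counts: [0, 0, 1, 1, 1, 0, 0, 0, 3, 2]

Sorted: [2, 3, 4, 8, 8, 8, 9, 9]


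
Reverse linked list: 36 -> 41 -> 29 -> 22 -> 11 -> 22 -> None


Step 1: curr=36, set curr.next=prev(None) | reversed so far: 36
Step 2: curr=41, set curr.next=prev(36) | reversed so far: 41 -> 36
Step 3: curr=29, set curr.next=prev(41) | reversed so far: 29 -> 41 -> 36
Step 4: curr=22, set curr.next=prev(29) | reversed so far: 22 -> 29 -> 41 -> 36
Step 5: curr=11, set curr.next=prev(22) | reversed so far: 11 -> 22 -> 29 -> 41 -> 36
Step 6: curr=22, set curr.next=prev(11) | reversed so far: 22 -> 11 -> 22 -> 29 -> 41 -> 36

22 -> 11 -> 22 -> 29 -> 41 -> 36 -> None


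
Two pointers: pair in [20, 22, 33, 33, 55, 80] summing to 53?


lo=0(20)+hi=5(80)=100
lo=0(20)+hi=4(55)=75
lo=0(20)+hi=3(33)=53

Yes: 20+33=53


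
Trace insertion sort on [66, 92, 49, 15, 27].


Initial: [66, 92, 49, 15, 27]
Insert 92: [66, 92, 49, 15, 27]
Insert 49: [49, 66, 92, 15, 27]
Insert 15: [15, 49, 66, 92, 27]
Insert 27: [15, 27, 49, 66, 92]

Sorted: [15, 27, 49, 66, 92]


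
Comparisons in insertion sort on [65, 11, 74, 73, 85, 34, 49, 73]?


Algorithm: insertion sort
Input: [65, 11, 74, 73, 85, 34, 49, 73]
Sorted: [11, 34, 49, 65, 73, 73, 74, 85]

18


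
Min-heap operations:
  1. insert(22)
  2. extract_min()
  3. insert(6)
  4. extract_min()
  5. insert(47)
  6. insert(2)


insert(22) -> [22]
extract_min()->22, []
insert(6) -> [6]
extract_min()->6, []
insert(47) -> [47]
insert(2) -> [2, 47]

Final heap: [2, 47]


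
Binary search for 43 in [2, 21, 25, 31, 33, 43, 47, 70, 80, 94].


Step 1: lo=0, hi=9, mid=4, val=33
Step 2: lo=5, hi=9, mid=7, val=70
Step 3: lo=5, hi=6, mid=5, val=43

Found at index 5


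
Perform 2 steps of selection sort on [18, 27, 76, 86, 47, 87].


Initial: [18, 27, 76, 86, 47, 87]
Step 1: min=18 at 0
  Swap: [18, 27, 76, 86, 47, 87]
Step 2: min=27 at 1
  Swap: [18, 27, 76, 86, 47, 87]

After 2 steps: [18, 27, 76, 86, 47, 87]


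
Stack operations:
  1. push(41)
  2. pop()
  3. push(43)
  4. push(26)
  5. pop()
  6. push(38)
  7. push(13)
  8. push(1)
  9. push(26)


push(41) -> [41]
pop()->41, []
push(43) -> [43]
push(26) -> [43, 26]
pop()->26, [43]
push(38) -> [43, 38]
push(13) -> [43, 38, 13]
push(1) -> [43, 38, 13, 1]
push(26) -> [43, 38, 13, 1, 26]

Final stack: [43, 38, 13, 1, 26]


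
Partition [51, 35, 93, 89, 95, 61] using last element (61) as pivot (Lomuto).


Pivot: 61
  51 <= 61: advance i (no swap)
  35 <= 61: advance i (no swap)
Place pivot at 2: [51, 35, 61, 89, 95, 93]

Partitioned: [51, 35, 61, 89, 95, 93]


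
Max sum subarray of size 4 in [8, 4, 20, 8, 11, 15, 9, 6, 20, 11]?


[0:4]: 40
[1:5]: 43
[2:6]: 54
[3:7]: 43
[4:8]: 41
[5:9]: 50
[6:10]: 46

Max: 54 at [2:6]


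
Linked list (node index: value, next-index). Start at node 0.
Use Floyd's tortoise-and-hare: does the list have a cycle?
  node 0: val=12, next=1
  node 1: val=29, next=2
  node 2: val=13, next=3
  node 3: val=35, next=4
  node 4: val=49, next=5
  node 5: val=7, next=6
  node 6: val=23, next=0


Floyd's tortoise (slow, +1) and hare (fast, +2):
  init: slow=0, fast=0
  step 1: slow=1, fast=2
  step 2: slow=2, fast=4
  step 3: slow=3, fast=6
  step 4: slow=4, fast=1
  step 5: slow=5, fast=3
  step 6: slow=6, fast=5
  step 7: slow=0, fast=0
  slow == fast at node 0: cycle detected

Cycle: yes


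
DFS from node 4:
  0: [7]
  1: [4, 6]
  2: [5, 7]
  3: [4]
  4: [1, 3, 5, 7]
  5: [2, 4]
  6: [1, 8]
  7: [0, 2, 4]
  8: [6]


Visit 4, push [7, 5, 3, 1]
Visit 1, push [6]
Visit 6, push [8]
Visit 8, push []
Visit 3, push []
Visit 5, push [2]
Visit 2, push [7]
Visit 7, push [0]
Visit 0, push []

DFS order: [4, 1, 6, 8, 3, 5, 2, 7, 0]


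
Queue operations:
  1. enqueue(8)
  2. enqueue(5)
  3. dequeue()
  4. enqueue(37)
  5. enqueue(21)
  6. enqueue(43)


enqueue(8) -> [8]
enqueue(5) -> [8, 5]
dequeue()->8, [5]
enqueue(37) -> [5, 37]
enqueue(21) -> [5, 37, 21]
enqueue(43) -> [5, 37, 21, 43]

Final queue: [5, 37, 21, 43]


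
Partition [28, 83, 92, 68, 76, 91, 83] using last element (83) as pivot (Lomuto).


Pivot: 83
  28 <= 83: advance i (no swap)
  83 <= 83: advance i (no swap)
  68 <= 83: swap -> [28, 83, 68, 92, 76, 91, 83]
  76 <= 83: swap -> [28, 83, 68, 76, 92, 91, 83]
Place pivot at 4: [28, 83, 68, 76, 83, 91, 92]

Partitioned: [28, 83, 68, 76, 83, 91, 92]


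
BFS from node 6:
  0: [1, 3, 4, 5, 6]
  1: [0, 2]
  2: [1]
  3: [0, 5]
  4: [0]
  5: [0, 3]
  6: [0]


Visit 6, enqueue [0]
Visit 0, enqueue [1, 3, 4, 5]
Visit 1, enqueue [2]
Visit 3, enqueue []
Visit 4, enqueue []
Visit 5, enqueue []
Visit 2, enqueue []

BFS order: [6, 0, 1, 3, 4, 5, 2]


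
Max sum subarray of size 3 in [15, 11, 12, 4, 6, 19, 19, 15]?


[0:3]: 38
[1:4]: 27
[2:5]: 22
[3:6]: 29
[4:7]: 44
[5:8]: 53

Max: 53 at [5:8]


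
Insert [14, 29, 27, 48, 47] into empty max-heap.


Insert 14: [14]
Insert 29: [29, 14]
Insert 27: [29, 14, 27]
Insert 48: [48, 29, 27, 14]
Insert 47: [48, 47, 27, 14, 29]

Final heap: [48, 47, 27, 14, 29]


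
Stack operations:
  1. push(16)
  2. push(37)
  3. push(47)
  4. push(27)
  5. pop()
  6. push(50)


push(16) -> [16]
push(37) -> [16, 37]
push(47) -> [16, 37, 47]
push(27) -> [16, 37, 47, 27]
pop()->27, [16, 37, 47]
push(50) -> [16, 37, 47, 50]

Final stack: [16, 37, 47, 50]


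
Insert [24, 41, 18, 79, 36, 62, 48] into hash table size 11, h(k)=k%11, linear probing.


Insert 24: h=2 -> slot 2
Insert 41: h=8 -> slot 8
Insert 18: h=7 -> slot 7
Insert 79: h=2, 1 probes -> slot 3
Insert 36: h=3, 1 probes -> slot 4
Insert 62: h=7, 2 probes -> slot 9
Insert 48: h=4, 1 probes -> slot 5

Table: [None, None, 24, 79, 36, 48, None, 18, 41, 62, None]


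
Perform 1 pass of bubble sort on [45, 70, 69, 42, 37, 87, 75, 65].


Initial: [45, 70, 69, 42, 37, 87, 75, 65]
Pass 1: [45, 69, 42, 37, 70, 75, 65, 87] (5 swaps)

After 1 pass: [45, 69, 42, 37, 70, 75, 65, 87]


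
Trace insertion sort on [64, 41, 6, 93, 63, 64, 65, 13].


Initial: [64, 41, 6, 93, 63, 64, 65, 13]
Insert 41: [41, 64, 6, 93, 63, 64, 65, 13]
Insert 6: [6, 41, 64, 93, 63, 64, 65, 13]
Insert 93: [6, 41, 64, 93, 63, 64, 65, 13]
Insert 63: [6, 41, 63, 64, 93, 64, 65, 13]
Insert 64: [6, 41, 63, 64, 64, 93, 65, 13]
Insert 65: [6, 41, 63, 64, 64, 65, 93, 13]
Insert 13: [6, 13, 41, 63, 64, 64, 65, 93]

Sorted: [6, 13, 41, 63, 64, 64, 65, 93]


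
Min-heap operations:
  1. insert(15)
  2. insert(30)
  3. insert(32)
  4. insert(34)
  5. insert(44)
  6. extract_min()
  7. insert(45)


insert(15) -> [15]
insert(30) -> [15, 30]
insert(32) -> [15, 30, 32]
insert(34) -> [15, 30, 32, 34]
insert(44) -> [15, 30, 32, 34, 44]
extract_min()->15, [30, 34, 32, 44]
insert(45) -> [30, 34, 32, 44, 45]

Final heap: [30, 34, 32, 44, 45]


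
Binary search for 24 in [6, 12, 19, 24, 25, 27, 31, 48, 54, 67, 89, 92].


Step 1: lo=0, hi=11, mid=5, val=27
Step 2: lo=0, hi=4, mid=2, val=19
Step 3: lo=3, hi=4, mid=3, val=24

Found at index 3


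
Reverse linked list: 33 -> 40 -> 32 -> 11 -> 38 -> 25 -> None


Step 1: curr=33, set curr.next=prev(None) | reversed so far: 33
Step 2: curr=40, set curr.next=prev(33) | reversed so far: 40 -> 33
Step 3: curr=32, set curr.next=prev(40) | reversed so far: 32 -> 40 -> 33
Step 4: curr=11, set curr.next=prev(32) | reversed so far: 11 -> 32 -> 40 -> 33
Step 5: curr=38, set curr.next=prev(11) | reversed so far: 38 -> 11 -> 32 -> 40 -> 33
Step 6: curr=25, set curr.next=prev(38) | reversed so far: 25 -> 38 -> 11 -> 32 -> 40 -> 33

25 -> 38 -> 11 -> 32 -> 40 -> 33 -> None


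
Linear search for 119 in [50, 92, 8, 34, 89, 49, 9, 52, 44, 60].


i=0: 50!=119
i=1: 92!=119
i=2: 8!=119
i=3: 34!=119
i=4: 89!=119
i=5: 49!=119
i=6: 9!=119
i=7: 52!=119
i=8: 44!=119
i=9: 60!=119

Not found, 10 comps


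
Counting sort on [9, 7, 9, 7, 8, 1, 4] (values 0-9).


Input: [9, 7, 9, 7, 8, 1, 4]
Counts: [0, 1, 0, 0, 1, 0, 0, 2, 1, 2]

Sorted: [1, 4, 7, 7, 8, 9, 9]


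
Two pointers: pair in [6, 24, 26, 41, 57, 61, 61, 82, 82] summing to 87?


lo=0(6)+hi=8(82)=88
lo=0(6)+hi=7(82)=88
lo=0(6)+hi=6(61)=67
lo=1(24)+hi=6(61)=85
lo=2(26)+hi=6(61)=87

Yes: 26+61=87


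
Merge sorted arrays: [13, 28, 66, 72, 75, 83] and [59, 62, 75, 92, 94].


Take 13 from A
Take 28 from A
Take 59 from B
Take 62 from B
Take 66 from A
Take 72 from A
Take 75 from A
Take 75 from B
Take 83 from A

Merged: [13, 28, 59, 62, 66, 72, 75, 75, 83, 92, 94]


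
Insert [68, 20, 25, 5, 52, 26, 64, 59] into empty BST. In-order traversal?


Insert 68: root
Insert 20: L from 68
Insert 25: L from 68 -> R from 20
Insert 5: L from 68 -> L from 20
Insert 52: L from 68 -> R from 20 -> R from 25
Insert 26: L from 68 -> R from 20 -> R from 25 -> L from 52
Insert 64: L from 68 -> R from 20 -> R from 25 -> R from 52
Insert 59: L from 68 -> R from 20 -> R from 25 -> R from 52 -> L from 64

In-order: [5, 20, 25, 26, 52, 59, 64, 68]


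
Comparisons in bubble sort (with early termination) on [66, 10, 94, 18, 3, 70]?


Algorithm: bubble sort (with early termination)
Input: [66, 10, 94, 18, 3, 70]
Sorted: [3, 10, 18, 66, 70, 94]

15


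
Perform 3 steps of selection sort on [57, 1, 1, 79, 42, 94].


Initial: [57, 1, 1, 79, 42, 94]
Step 1: min=1 at 1
  Swap: [1, 57, 1, 79, 42, 94]
Step 2: min=1 at 2
  Swap: [1, 1, 57, 79, 42, 94]
Step 3: min=42 at 4
  Swap: [1, 1, 42, 79, 57, 94]

After 3 steps: [1, 1, 42, 79, 57, 94]


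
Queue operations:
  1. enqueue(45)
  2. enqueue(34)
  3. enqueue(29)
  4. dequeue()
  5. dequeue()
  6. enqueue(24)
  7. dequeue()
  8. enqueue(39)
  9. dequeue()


enqueue(45) -> [45]
enqueue(34) -> [45, 34]
enqueue(29) -> [45, 34, 29]
dequeue()->45, [34, 29]
dequeue()->34, [29]
enqueue(24) -> [29, 24]
dequeue()->29, [24]
enqueue(39) -> [24, 39]
dequeue()->24, [39]

Final queue: [39]


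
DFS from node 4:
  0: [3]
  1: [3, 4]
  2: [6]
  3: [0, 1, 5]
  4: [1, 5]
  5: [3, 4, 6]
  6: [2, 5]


Visit 4, push [5, 1]
Visit 1, push [3]
Visit 3, push [5, 0]
Visit 0, push []
Visit 5, push [6]
Visit 6, push [2]
Visit 2, push []

DFS order: [4, 1, 3, 0, 5, 6, 2]


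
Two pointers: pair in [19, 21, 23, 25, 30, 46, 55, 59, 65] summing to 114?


lo=0(19)+hi=8(65)=84
lo=1(21)+hi=8(65)=86
lo=2(23)+hi=8(65)=88
lo=3(25)+hi=8(65)=90
lo=4(30)+hi=8(65)=95
lo=5(46)+hi=8(65)=111
lo=6(55)+hi=8(65)=120
lo=6(55)+hi=7(59)=114

Yes: 55+59=114


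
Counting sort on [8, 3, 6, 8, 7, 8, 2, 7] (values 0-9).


Input: [8, 3, 6, 8, 7, 8, 2, 7]
Counts: [0, 0, 1, 1, 0, 0, 1, 2, 3, 0]

Sorted: [2, 3, 6, 7, 7, 8, 8, 8]


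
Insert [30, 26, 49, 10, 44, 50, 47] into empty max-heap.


Insert 30: [30]
Insert 26: [30, 26]
Insert 49: [49, 26, 30]
Insert 10: [49, 26, 30, 10]
Insert 44: [49, 44, 30, 10, 26]
Insert 50: [50, 44, 49, 10, 26, 30]
Insert 47: [50, 44, 49, 10, 26, 30, 47]

Final heap: [50, 44, 49, 10, 26, 30, 47]


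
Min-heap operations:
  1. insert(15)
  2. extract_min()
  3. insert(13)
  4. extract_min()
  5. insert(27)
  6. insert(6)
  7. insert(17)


insert(15) -> [15]
extract_min()->15, []
insert(13) -> [13]
extract_min()->13, []
insert(27) -> [27]
insert(6) -> [6, 27]
insert(17) -> [6, 27, 17]

Final heap: [6, 27, 17]


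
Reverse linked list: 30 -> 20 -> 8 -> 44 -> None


Step 1: curr=30, set curr.next=prev(None) | reversed so far: 30
Step 2: curr=20, set curr.next=prev(30) | reversed so far: 20 -> 30
Step 3: curr=8, set curr.next=prev(20) | reversed so far: 8 -> 20 -> 30
Step 4: curr=44, set curr.next=prev(8) | reversed so far: 44 -> 8 -> 20 -> 30

44 -> 8 -> 20 -> 30 -> None


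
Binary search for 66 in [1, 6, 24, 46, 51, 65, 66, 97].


Step 1: lo=0, hi=7, mid=3, val=46
Step 2: lo=4, hi=7, mid=5, val=65
Step 3: lo=6, hi=7, mid=6, val=66

Found at index 6


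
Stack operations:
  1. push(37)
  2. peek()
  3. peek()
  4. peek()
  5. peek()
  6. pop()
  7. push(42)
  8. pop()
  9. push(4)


push(37) -> [37]
peek()->37
peek()->37
peek()->37
peek()->37
pop()->37, []
push(42) -> [42]
pop()->42, []
push(4) -> [4]

Final stack: [4]


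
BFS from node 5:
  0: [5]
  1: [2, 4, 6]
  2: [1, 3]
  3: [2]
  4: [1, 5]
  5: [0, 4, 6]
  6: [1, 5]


Visit 5, enqueue [0, 4, 6]
Visit 0, enqueue []
Visit 4, enqueue [1]
Visit 6, enqueue []
Visit 1, enqueue [2]
Visit 2, enqueue [3]
Visit 3, enqueue []

BFS order: [5, 0, 4, 6, 1, 2, 3]


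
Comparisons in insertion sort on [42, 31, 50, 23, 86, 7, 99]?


Algorithm: insertion sort
Input: [42, 31, 50, 23, 86, 7, 99]
Sorted: [7, 23, 31, 42, 50, 86, 99]

12


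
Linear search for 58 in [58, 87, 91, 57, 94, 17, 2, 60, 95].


i=0: 58==58 found!

Found at 0, 1 comps


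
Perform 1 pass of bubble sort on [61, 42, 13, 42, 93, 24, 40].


Initial: [61, 42, 13, 42, 93, 24, 40]
Pass 1: [42, 13, 42, 61, 24, 40, 93] (5 swaps)

After 1 pass: [42, 13, 42, 61, 24, 40, 93]


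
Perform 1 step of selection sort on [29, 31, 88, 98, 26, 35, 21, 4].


Initial: [29, 31, 88, 98, 26, 35, 21, 4]
Step 1: min=4 at 7
  Swap: [4, 31, 88, 98, 26, 35, 21, 29]

After 1 step: [4, 31, 88, 98, 26, 35, 21, 29]


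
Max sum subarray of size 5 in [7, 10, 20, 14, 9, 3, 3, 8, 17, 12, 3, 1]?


[0:5]: 60
[1:6]: 56
[2:7]: 49
[3:8]: 37
[4:9]: 40
[5:10]: 43
[6:11]: 43
[7:12]: 41

Max: 60 at [0:5]


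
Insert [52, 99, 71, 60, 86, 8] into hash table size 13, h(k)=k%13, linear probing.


Insert 52: h=0 -> slot 0
Insert 99: h=8 -> slot 8
Insert 71: h=6 -> slot 6
Insert 60: h=8, 1 probes -> slot 9
Insert 86: h=8, 2 probes -> slot 10
Insert 8: h=8, 3 probes -> slot 11

Table: [52, None, None, None, None, None, 71, None, 99, 60, 86, 8, None]


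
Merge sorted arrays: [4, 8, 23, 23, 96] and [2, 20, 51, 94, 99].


Take 2 from B
Take 4 from A
Take 8 from A
Take 20 from B
Take 23 from A
Take 23 from A
Take 51 from B
Take 94 from B
Take 96 from A

Merged: [2, 4, 8, 20, 23, 23, 51, 94, 96, 99]


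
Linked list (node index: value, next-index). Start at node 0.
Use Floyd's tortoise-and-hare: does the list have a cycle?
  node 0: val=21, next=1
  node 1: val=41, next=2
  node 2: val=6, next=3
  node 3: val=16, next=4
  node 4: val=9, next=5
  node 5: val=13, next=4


Floyd's tortoise (slow, +1) and hare (fast, +2):
  init: slow=0, fast=0
  step 1: slow=1, fast=2
  step 2: slow=2, fast=4
  step 3: slow=3, fast=4
  step 4: slow=4, fast=4
  slow == fast at node 4: cycle detected

Cycle: yes


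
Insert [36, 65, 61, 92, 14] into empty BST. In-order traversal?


Insert 36: root
Insert 65: R from 36
Insert 61: R from 36 -> L from 65
Insert 92: R from 36 -> R from 65
Insert 14: L from 36

In-order: [14, 36, 61, 65, 92]


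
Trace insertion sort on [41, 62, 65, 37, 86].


Initial: [41, 62, 65, 37, 86]
Insert 62: [41, 62, 65, 37, 86]
Insert 65: [41, 62, 65, 37, 86]
Insert 37: [37, 41, 62, 65, 86]
Insert 86: [37, 41, 62, 65, 86]

Sorted: [37, 41, 62, 65, 86]


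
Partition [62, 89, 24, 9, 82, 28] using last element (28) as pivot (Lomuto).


Pivot: 28
  24 <= 28: swap -> [24, 89, 62, 9, 82, 28]
  9 <= 28: swap -> [24, 9, 62, 89, 82, 28]
Place pivot at 2: [24, 9, 28, 89, 82, 62]

Partitioned: [24, 9, 28, 89, 82, 62]


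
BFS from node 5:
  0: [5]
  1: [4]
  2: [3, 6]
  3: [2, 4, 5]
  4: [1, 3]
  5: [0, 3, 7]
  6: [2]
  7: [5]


Visit 5, enqueue [0, 3, 7]
Visit 0, enqueue []
Visit 3, enqueue [2, 4]
Visit 7, enqueue []
Visit 2, enqueue [6]
Visit 4, enqueue [1]
Visit 6, enqueue []
Visit 1, enqueue []

BFS order: [5, 0, 3, 7, 2, 4, 6, 1]


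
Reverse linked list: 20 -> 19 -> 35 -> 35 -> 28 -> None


Step 1: curr=20, set curr.next=prev(None) | reversed so far: 20
Step 2: curr=19, set curr.next=prev(20) | reversed so far: 19 -> 20
Step 3: curr=35, set curr.next=prev(19) | reversed so far: 35 -> 19 -> 20
Step 4: curr=35, set curr.next=prev(35) | reversed so far: 35 -> 35 -> 19 -> 20
Step 5: curr=28, set curr.next=prev(35) | reversed so far: 28 -> 35 -> 35 -> 19 -> 20

28 -> 35 -> 35 -> 19 -> 20 -> None


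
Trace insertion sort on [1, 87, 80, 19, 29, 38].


Initial: [1, 87, 80, 19, 29, 38]
Insert 87: [1, 87, 80, 19, 29, 38]
Insert 80: [1, 80, 87, 19, 29, 38]
Insert 19: [1, 19, 80, 87, 29, 38]
Insert 29: [1, 19, 29, 80, 87, 38]
Insert 38: [1, 19, 29, 38, 80, 87]

Sorted: [1, 19, 29, 38, 80, 87]


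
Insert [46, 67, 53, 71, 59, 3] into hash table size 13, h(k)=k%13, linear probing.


Insert 46: h=7 -> slot 7
Insert 67: h=2 -> slot 2
Insert 53: h=1 -> slot 1
Insert 71: h=6 -> slot 6
Insert 59: h=7, 1 probes -> slot 8
Insert 3: h=3 -> slot 3

Table: [None, 53, 67, 3, None, None, 71, 46, 59, None, None, None, None]


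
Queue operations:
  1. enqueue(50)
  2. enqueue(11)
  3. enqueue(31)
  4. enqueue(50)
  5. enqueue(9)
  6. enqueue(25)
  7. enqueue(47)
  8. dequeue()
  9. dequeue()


enqueue(50) -> [50]
enqueue(11) -> [50, 11]
enqueue(31) -> [50, 11, 31]
enqueue(50) -> [50, 11, 31, 50]
enqueue(9) -> [50, 11, 31, 50, 9]
enqueue(25) -> [50, 11, 31, 50, 9, 25]
enqueue(47) -> [50, 11, 31, 50, 9, 25, 47]
dequeue()->50, [11, 31, 50, 9, 25, 47]
dequeue()->11, [31, 50, 9, 25, 47]

Final queue: [31, 50, 9, 25, 47]


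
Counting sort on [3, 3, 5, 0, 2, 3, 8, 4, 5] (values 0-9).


Input: [3, 3, 5, 0, 2, 3, 8, 4, 5]
Counts: [1, 0, 1, 3, 1, 2, 0, 0, 1, 0]

Sorted: [0, 2, 3, 3, 3, 4, 5, 5, 8]


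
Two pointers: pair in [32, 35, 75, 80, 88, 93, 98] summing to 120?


lo=0(32)+hi=6(98)=130
lo=0(32)+hi=5(93)=125
lo=0(32)+hi=4(88)=120

Yes: 32+88=120


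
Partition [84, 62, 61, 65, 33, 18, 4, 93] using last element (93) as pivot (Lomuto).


Pivot: 93
  84 <= 93: advance i (no swap)
  62 <= 93: advance i (no swap)
  61 <= 93: advance i (no swap)
  65 <= 93: advance i (no swap)
  33 <= 93: advance i (no swap)
  18 <= 93: advance i (no swap)
  4 <= 93: advance i (no swap)
Place pivot at 7: [84, 62, 61, 65, 33, 18, 4, 93]

Partitioned: [84, 62, 61, 65, 33, 18, 4, 93]


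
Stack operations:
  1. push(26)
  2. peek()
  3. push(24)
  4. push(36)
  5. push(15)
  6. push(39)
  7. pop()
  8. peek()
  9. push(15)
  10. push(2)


push(26) -> [26]
peek()->26
push(24) -> [26, 24]
push(36) -> [26, 24, 36]
push(15) -> [26, 24, 36, 15]
push(39) -> [26, 24, 36, 15, 39]
pop()->39, [26, 24, 36, 15]
peek()->15
push(15) -> [26, 24, 36, 15, 15]
push(2) -> [26, 24, 36, 15, 15, 2]

Final stack: [26, 24, 36, 15, 15, 2]


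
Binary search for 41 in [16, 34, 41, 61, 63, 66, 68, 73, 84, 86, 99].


Step 1: lo=0, hi=10, mid=5, val=66
Step 2: lo=0, hi=4, mid=2, val=41

Found at index 2


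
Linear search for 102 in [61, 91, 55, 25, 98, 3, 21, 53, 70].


i=0: 61!=102
i=1: 91!=102
i=2: 55!=102
i=3: 25!=102
i=4: 98!=102
i=5: 3!=102
i=6: 21!=102
i=7: 53!=102
i=8: 70!=102

Not found, 9 comps


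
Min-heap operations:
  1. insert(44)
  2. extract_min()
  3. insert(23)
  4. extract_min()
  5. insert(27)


insert(44) -> [44]
extract_min()->44, []
insert(23) -> [23]
extract_min()->23, []
insert(27) -> [27]

Final heap: [27]


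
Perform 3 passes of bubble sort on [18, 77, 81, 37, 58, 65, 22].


Initial: [18, 77, 81, 37, 58, 65, 22]
Pass 1: [18, 77, 37, 58, 65, 22, 81] (4 swaps)
Pass 2: [18, 37, 58, 65, 22, 77, 81] (4 swaps)
Pass 3: [18, 37, 58, 22, 65, 77, 81] (1 swaps)

After 3 passes: [18, 37, 58, 22, 65, 77, 81]


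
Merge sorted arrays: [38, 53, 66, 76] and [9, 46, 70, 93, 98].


Take 9 from B
Take 38 from A
Take 46 from B
Take 53 from A
Take 66 from A
Take 70 from B
Take 76 from A

Merged: [9, 38, 46, 53, 66, 70, 76, 93, 98]


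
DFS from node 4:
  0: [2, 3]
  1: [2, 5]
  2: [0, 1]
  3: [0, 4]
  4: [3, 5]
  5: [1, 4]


Visit 4, push [5, 3]
Visit 3, push [0]
Visit 0, push [2]
Visit 2, push [1]
Visit 1, push [5]
Visit 5, push []

DFS order: [4, 3, 0, 2, 1, 5]


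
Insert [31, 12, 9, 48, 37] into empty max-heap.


Insert 31: [31]
Insert 12: [31, 12]
Insert 9: [31, 12, 9]
Insert 48: [48, 31, 9, 12]
Insert 37: [48, 37, 9, 12, 31]

Final heap: [48, 37, 9, 12, 31]


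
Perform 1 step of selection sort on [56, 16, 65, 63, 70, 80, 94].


Initial: [56, 16, 65, 63, 70, 80, 94]
Step 1: min=16 at 1
  Swap: [16, 56, 65, 63, 70, 80, 94]

After 1 step: [16, 56, 65, 63, 70, 80, 94]


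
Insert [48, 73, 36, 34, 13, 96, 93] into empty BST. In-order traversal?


Insert 48: root
Insert 73: R from 48
Insert 36: L from 48
Insert 34: L from 48 -> L from 36
Insert 13: L from 48 -> L from 36 -> L from 34
Insert 96: R from 48 -> R from 73
Insert 93: R from 48 -> R from 73 -> L from 96

In-order: [13, 34, 36, 48, 73, 93, 96]


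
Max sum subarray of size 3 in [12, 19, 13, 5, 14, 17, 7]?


[0:3]: 44
[1:4]: 37
[2:5]: 32
[3:6]: 36
[4:7]: 38

Max: 44 at [0:3]


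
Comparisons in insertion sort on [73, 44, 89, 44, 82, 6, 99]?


Algorithm: insertion sort
Input: [73, 44, 89, 44, 82, 6, 99]
Sorted: [6, 44, 44, 73, 82, 89, 99]

13


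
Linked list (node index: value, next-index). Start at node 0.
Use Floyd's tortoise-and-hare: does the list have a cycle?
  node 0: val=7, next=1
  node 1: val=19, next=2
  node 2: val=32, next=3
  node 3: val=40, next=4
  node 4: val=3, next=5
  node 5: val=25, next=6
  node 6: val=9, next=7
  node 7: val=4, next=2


Floyd's tortoise (slow, +1) and hare (fast, +2):
  init: slow=0, fast=0
  step 1: slow=1, fast=2
  step 2: slow=2, fast=4
  step 3: slow=3, fast=6
  step 4: slow=4, fast=2
  step 5: slow=5, fast=4
  step 6: slow=6, fast=6
  slow == fast at node 6: cycle detected

Cycle: yes


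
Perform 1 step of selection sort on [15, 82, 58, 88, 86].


Initial: [15, 82, 58, 88, 86]
Step 1: min=15 at 0
  Swap: [15, 82, 58, 88, 86]

After 1 step: [15, 82, 58, 88, 86]


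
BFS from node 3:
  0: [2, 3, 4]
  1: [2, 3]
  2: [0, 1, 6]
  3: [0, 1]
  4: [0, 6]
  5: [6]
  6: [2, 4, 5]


Visit 3, enqueue [0, 1]
Visit 0, enqueue [2, 4]
Visit 1, enqueue []
Visit 2, enqueue [6]
Visit 4, enqueue []
Visit 6, enqueue [5]
Visit 5, enqueue []

BFS order: [3, 0, 1, 2, 4, 6, 5]


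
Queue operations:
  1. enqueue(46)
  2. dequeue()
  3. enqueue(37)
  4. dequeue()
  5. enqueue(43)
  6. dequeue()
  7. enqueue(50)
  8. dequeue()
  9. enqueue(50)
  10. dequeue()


enqueue(46) -> [46]
dequeue()->46, []
enqueue(37) -> [37]
dequeue()->37, []
enqueue(43) -> [43]
dequeue()->43, []
enqueue(50) -> [50]
dequeue()->50, []
enqueue(50) -> [50]
dequeue()->50, []

Final queue: []


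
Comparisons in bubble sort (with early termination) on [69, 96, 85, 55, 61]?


Algorithm: bubble sort (with early termination)
Input: [69, 96, 85, 55, 61]
Sorted: [55, 61, 69, 85, 96]

10


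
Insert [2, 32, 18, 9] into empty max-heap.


Insert 2: [2]
Insert 32: [32, 2]
Insert 18: [32, 2, 18]
Insert 9: [32, 9, 18, 2]

Final heap: [32, 9, 18, 2]


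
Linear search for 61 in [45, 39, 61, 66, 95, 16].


i=0: 45!=61
i=1: 39!=61
i=2: 61==61 found!

Found at 2, 3 comps


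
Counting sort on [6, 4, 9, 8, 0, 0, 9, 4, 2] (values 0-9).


Input: [6, 4, 9, 8, 0, 0, 9, 4, 2]
Counts: [2, 0, 1, 0, 2, 0, 1, 0, 1, 2]

Sorted: [0, 0, 2, 4, 4, 6, 8, 9, 9]


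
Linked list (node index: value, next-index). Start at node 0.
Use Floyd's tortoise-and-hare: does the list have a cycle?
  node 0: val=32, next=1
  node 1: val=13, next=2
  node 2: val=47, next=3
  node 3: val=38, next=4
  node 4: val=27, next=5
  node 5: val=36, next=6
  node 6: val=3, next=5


Floyd's tortoise (slow, +1) and hare (fast, +2):
  init: slow=0, fast=0
  step 1: slow=1, fast=2
  step 2: slow=2, fast=4
  step 3: slow=3, fast=6
  step 4: slow=4, fast=6
  step 5: slow=5, fast=6
  step 6: slow=6, fast=6
  slow == fast at node 6: cycle detected

Cycle: yes


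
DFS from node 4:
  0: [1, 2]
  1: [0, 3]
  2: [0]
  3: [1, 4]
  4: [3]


Visit 4, push [3]
Visit 3, push [1]
Visit 1, push [0]
Visit 0, push [2]
Visit 2, push []

DFS order: [4, 3, 1, 0, 2]


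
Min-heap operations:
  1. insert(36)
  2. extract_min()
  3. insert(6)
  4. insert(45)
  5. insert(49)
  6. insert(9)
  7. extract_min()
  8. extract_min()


insert(36) -> [36]
extract_min()->36, []
insert(6) -> [6]
insert(45) -> [6, 45]
insert(49) -> [6, 45, 49]
insert(9) -> [6, 9, 49, 45]
extract_min()->6, [9, 45, 49]
extract_min()->9, [45, 49]

Final heap: [45, 49]
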